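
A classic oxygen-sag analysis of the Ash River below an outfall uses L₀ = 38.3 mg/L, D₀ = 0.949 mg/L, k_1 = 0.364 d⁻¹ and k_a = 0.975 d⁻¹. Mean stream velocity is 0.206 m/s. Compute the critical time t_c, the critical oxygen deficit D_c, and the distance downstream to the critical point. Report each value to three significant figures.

With k_a/k_1 = 2.679 and 1 − D₀(k_a−k_1)/(k_1 L₀) = 0.9584,
t_c = ln(2.679 × 0.9584) / (0.975 − 0.364) = ln(2.567) / 0.6110 = 0.9428/0.6110 = 1.543 d.
L(t_c) = L₀ e^(−k_1 t_c) = 38.3 × 0.5703 = 21.84 mg/L, and at the critical point k_a D_c = k_1 L, so D_c = (0.364/0.975) × 21.84 = 8.154 mg/L.
x_c = v t_c = 0.206 m/s × 1.543 d × 86400 s/d = 27460 m ≈ 27.5 km.

t_c ≈ 1.54 d; D_c ≈ 8.15 mg/L; x_c ≈ 27.5 km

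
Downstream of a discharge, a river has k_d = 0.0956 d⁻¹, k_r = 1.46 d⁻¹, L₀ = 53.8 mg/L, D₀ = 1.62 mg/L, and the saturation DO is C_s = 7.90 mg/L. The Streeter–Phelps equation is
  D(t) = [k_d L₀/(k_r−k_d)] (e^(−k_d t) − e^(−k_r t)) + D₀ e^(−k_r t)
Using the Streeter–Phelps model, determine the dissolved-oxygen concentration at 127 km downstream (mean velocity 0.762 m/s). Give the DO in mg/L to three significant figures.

Travel time t = x/v = 127 km / (0.762 m/s) = 127000 m / 0.762 m/s = 166700 s = 1.929 d.
k_d L₀/(k_r−k_d) = 0.0956×53.8/(1.46−0.0956) = 5.143/1.364 = 3.770 mg/L.
e^(−k_d t) = e^(−0.0956×1.929) = 0.8316; e^(−k_r t) = e^(−1.46×1.929) = 0.05982.
D = 3.770 × (0.8316 − 0.05982) + 1.62 × 0.05982 = 2.909 + 0.09691 = 3.006 mg/L.
DO = C_s − D = 7.90 − 3.006 = 4.894 mg/L.

DO ≈ 4.89 mg/L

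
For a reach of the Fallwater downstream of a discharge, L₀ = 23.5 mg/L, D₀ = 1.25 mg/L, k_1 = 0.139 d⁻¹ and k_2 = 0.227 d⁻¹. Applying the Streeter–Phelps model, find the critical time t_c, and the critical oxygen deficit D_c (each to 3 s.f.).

t_c ≈ 5.18 d; D_c ≈ 7.00 mg/L

At the critical point dD/dt = 0, so k_1 L₀ e^(−k_1 t) = k_2 D. Substituting D(t) from the Streeter–Phelps equation and solving for t gives
t_c = ln[(k_2/k_1)(1 − D₀(k_2−k_1)/(k_1 L₀))] / (k_2−k_1).
Here k_2−k_1 = 0.08800 d⁻¹ and 1 − D₀(k_2−k_1)/(k_1 L₀) = 1 − 1.25×0.08800/(0.139×23.5) = 0.9663, so
t_c = ln(1.633 × 0.9663) / 0.08800 = 0.4562 / 0.08800 = 5.184 d.
L(t_c) = L₀ e^(−k_1 t_c) = 23.5 × 0.4864 = 11.43 mg/L, and at the critical point k_2 D_c = k_1 L, so D_c = (0.139/0.227) × 11.43 = 7.000 mg/L.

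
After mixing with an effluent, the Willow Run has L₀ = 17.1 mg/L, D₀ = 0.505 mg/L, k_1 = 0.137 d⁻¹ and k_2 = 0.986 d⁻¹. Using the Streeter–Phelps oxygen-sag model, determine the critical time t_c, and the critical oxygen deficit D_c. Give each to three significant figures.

At the critical point dD/dt = 0, so k_1 L₀ e^(−k_1 t) = k_2 D. Substituting D(t) from the Streeter–Phelps equation and solving for t gives
t_c = ln[(k_2/k_1)(1 − D₀(k_2−k_1)/(k_1 L₀))] / (k_2−k_1).
Here k_2−k_1 = 0.8490 d⁻¹ and 1 − D₀(k_2−k_1)/(k_1 L₀) = 1 − 0.505×0.8490/(0.137×17.1) = 0.8170, so
t_c = ln(7.197 × 0.8170) / 0.8490 = 1.772 / 0.8490 = 2.087 d.
D_c = (k_1/k_2) L₀ e^(−k_1 t_c) = (0.137/0.986) × 17.1 × e^(−0.137×2.087) = 0.1389 × 17.1 × 0.7514 = 1.785 mg/L.

t_c ≈ 2.09 d; D_c ≈ 1.79 mg/L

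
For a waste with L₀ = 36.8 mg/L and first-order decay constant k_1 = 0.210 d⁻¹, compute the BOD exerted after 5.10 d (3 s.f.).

y ≈ 24.2 mg/L

y_t = L₀(1 − e^(−k_1 t)) = 36.8 × (1 − e^(−0.210×5.10))
= 36.8 × (1 − 0.3427) = 36.8 × 0.6573 = 24.19 mg/L.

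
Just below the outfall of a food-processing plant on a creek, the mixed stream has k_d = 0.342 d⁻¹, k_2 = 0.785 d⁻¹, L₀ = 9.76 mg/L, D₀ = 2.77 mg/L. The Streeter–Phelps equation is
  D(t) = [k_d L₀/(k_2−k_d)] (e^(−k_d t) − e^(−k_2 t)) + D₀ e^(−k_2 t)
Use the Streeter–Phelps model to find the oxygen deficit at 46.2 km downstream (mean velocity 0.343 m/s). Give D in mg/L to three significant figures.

D ≈ 3.02 mg/L

Travel time t = x/v = 46.2 km / (0.343 m/s) = 46200 m / 0.343 m/s = 134700 s = 1.559 d.
k_d L₀/(k_2−k_d) = 0.342×9.76/(0.785−0.342) = 3.338/0.4430 = 7.535 mg/L.
e^(−k_d t) = e^(−0.342×1.559) = 0.5867; e^(−k_2 t) = e^(−0.785×1.559) = 0.2941.
D = 7.535 × (0.5867 − 0.2941) + 2.77 × 0.2941 = 2.205 + 0.8147 = 3.020 mg/L.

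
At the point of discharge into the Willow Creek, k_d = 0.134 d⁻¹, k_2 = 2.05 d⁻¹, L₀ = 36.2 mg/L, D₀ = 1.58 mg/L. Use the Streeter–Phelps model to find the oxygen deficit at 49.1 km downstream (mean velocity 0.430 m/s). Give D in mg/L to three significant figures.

D ≈ 2.06 mg/L

Travel time t = x/v = 49.1 km / (0.430 m/s) = 49100 m / 0.430 m/s = 114200 s = 1.322 d.
k_d L₀/(k_2−k_d) = 0.134×36.2/(2.05−0.134) = 4.851/1.916 = 2.532 mg/L.
e^(−k_d t) = e^(−0.134×1.322) = 0.8377; e^(−k_2 t) = e^(−2.05×1.322) = 0.06659.
D = 2.532 × (0.8377 − 0.06659) + 1.58 × 0.06659 = 1.952 + 0.1052 = 2.057 mg/L.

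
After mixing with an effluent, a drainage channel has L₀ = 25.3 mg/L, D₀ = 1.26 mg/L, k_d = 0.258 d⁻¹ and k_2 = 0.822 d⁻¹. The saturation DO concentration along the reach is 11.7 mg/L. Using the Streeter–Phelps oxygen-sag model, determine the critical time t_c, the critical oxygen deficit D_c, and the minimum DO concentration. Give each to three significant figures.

t_c ≈ 1.85 d; D_c ≈ 4.93 mg/L; min DO ≈ 6.77 mg/L

With k_2/k_d = 3.186 and 1 − D₀(k_2−k_d)/(k_d L₀) = 0.8911,
t_c = ln(3.186 × 0.8911) / (0.822 − 0.258) = ln(2.839) / 0.5640 = 1.044/0.5640 = 1.850 d.
L(t_c) = L₀ e^(−k_d t_c) = 25.3 × 0.6204 = 15.70 mg/L, and at the critical point k_2 D_c = k_d L, so D_c = (0.258/0.822) × 15.70 = 4.927 mg/L.
Minimum DO = C_s − D_c = 11.7 − 4.927 = 6.773 mg/L.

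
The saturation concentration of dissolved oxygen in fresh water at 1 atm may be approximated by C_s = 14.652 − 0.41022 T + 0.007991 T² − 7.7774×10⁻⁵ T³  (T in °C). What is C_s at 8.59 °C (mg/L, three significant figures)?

C_s = 14.652 − 0.41022×8.59 + 0.007991×8.59² − 7.7774×10⁻⁵×8.59³ = 11.67 mg/L.

C_s ≈ 11.7 mg/L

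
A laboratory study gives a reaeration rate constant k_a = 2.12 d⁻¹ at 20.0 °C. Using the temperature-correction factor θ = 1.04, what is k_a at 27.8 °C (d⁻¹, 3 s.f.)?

k_a ≈ 2.88 d⁻¹

k_a(T₂) = k_a(T₁) · θ^(T₂−T₁) = 2.12 × 1.04^(27.8−20.0)
= 2.12 × 1.04^7.80 = 2.12 × 1.358 = 2.879 d⁻¹.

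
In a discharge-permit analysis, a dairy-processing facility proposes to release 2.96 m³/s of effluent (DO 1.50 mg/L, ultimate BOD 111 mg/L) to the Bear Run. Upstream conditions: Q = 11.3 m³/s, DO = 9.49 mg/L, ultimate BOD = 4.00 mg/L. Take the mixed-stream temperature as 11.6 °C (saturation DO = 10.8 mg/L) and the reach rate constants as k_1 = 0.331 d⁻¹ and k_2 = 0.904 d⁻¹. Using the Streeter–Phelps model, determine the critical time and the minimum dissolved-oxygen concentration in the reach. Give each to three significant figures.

t_c ≈ 1.37 d; minimum DO ≈ 4.71 mg/L

Mixed DO = (11.3×9.49 + 2.96×1.50)/(11.3+2.96) = 111.7/14.26 = 7.831 mg/L.
Mixed L₀ = (11.3×4.00 + 2.96×111)/(14.26) = 373.8/14.26 = 26.21 mg/L.
Initial deficit D₀ = C_s − DO₀ = 10.8 − 7.831 = 2.969 mg/L.
t_c = (1/0.5730) ln[(0.904/0.331)(1 − 2.969×0.5730/(0.331×26.21))] = 1.745 × ln(2.196) = 1.373 d.
D_c = (0.331/0.904) × 26.21 × e^(−0.331×1.373) = 0.3662 × 26.21 × 0.6349 = 6.093 mg/L.
Minimum DO = 10.8 − 6.093 = 4.707 mg/L.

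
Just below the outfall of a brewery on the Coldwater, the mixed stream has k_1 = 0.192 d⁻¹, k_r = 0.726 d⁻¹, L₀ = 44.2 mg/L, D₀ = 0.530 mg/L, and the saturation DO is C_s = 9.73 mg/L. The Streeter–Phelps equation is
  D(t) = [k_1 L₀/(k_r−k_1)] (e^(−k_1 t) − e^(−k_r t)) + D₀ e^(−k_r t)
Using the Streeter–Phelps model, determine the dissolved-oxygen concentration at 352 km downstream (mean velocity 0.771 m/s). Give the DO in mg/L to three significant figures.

Travel time t = x/v = 352 km / (0.771 m/s) = 352000 m / 0.771 m/s = 456500 s = 5.284 d.
k_1 L₀/(k_r−k_1) = 0.192×44.2/(0.726−0.192) = 8.486/0.5340 = 15.89 mg/L.
e^(−k_1 t) = e^(−0.192×5.284) = 0.3626; e^(−k_r t) = e^(−0.726×5.284) = 0.02157.
D = 15.89 × (0.3626 − 0.02157) + 0.530 × 0.02157 = 5.419 + 0.01143 = 5.430 mg/L.
DO = C_s − D = 9.73 − 5.430 = 4.300 mg/L.

DO ≈ 4.30 mg/L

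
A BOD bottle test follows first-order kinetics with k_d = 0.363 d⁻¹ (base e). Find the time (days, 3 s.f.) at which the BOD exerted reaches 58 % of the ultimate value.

t ≈ 2.39 d

y/L₀ = 1 − e^(−k_d t) = 0.58 ⇒ e^(−k_d t) = 0.420
t = −ln(0.420) / 0.363 = 0.8675 / 0.363 = 2.390 d.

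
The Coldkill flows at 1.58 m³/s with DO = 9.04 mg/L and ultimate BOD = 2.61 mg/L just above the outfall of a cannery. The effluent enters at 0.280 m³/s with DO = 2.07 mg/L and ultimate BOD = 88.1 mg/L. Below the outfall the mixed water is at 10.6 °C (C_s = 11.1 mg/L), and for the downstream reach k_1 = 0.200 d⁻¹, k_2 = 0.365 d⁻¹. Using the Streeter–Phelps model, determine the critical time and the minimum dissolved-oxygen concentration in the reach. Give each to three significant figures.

t_c ≈ 2.55 d; minimum DO ≈ 6.00 mg/L

Mixed DO = (1.58×9.04 + 0.280×2.07)/(1.58+0.280) = 14.86/1.860 = 7.991 mg/L.
Mixed L₀ = (1.58×2.61 + 0.280×88.1)/(1.860) = 28.79/1.860 = 15.48 mg/L.
Initial deficit D₀ = C_s − DO₀ = 11.1 − 7.991 = 3.109 mg/L.
t_c = (1/0.1650) ln[(0.365/0.200)(1 − 3.109×0.1650/(0.200×15.48))] = 6.061 × ln(1.523) = 2.548 d.
D_c = (0.200/0.365) × 15.48 × e^(−0.200×2.548) = 0.5479 × 15.48 × 0.6007 = 5.095 mg/L.
Minimum DO = 11.1 − 5.095 = 6.005 mg/L.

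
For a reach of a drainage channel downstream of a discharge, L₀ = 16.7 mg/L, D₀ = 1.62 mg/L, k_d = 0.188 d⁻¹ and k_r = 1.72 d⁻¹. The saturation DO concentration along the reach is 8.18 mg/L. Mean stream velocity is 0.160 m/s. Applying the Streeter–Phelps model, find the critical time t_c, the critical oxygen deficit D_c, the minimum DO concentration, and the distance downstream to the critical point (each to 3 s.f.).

At the critical point dD/dt = 0, so k_d L₀ e^(−k_d t) = k_r D. Substituting D(t) from the Streeter–Phelps equation and solving for t gives
t_c = ln[(k_r/k_d)(1 − D₀(k_r−k_d)/(k_d L₀))] / (k_r−k_d).
Here k_r−k_d = 1.532 d⁻¹ and 1 − D₀(k_r−k_d)/(k_d L₀) = 1 − 1.62×1.532/(0.188×16.7) = 0.2095, so
t_c = ln(9.149 × 0.2095) / 1.532 = 0.6506 / 1.532 = 0.4247 d.
D_c = (k_d/k_r) L₀ e^(−k_d t_c) = (0.188/1.72) × 16.7 × e^(−0.188×0.4247) = 0.1093 × 16.7 × 0.9233 = 1.685 mg/L.
Minimum DO = C_s − D_c = 8.18 − 1.685 = 6.495 mg/L.
x_c = v t_c = 0.160 m/s × 0.4247 d × 86400 s/d = 5871 m ≈ 5.87 km.

t_c ≈ 0.425 d; D_c ≈ 1.69 mg/L; min DO ≈ 6.49 mg/L; x_c ≈ 5.87 km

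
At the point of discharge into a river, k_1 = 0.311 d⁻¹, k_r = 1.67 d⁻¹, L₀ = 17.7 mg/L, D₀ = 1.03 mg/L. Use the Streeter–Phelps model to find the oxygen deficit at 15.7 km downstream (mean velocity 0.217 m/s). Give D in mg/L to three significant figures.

Travel time t = x/v = 15.7 km / (0.217 m/s) = 15700 m / 0.217 m/s = 72350 s = 0.8374 d.
k_1 L₀/(k_r−k_1) = 0.311×17.7/(1.67−0.311) = 5.505/1.359 = 4.051 mg/L.
e^(−k_1 t) = e^(−0.311×0.8374) = 0.7707; e^(−k_r t) = e^(−1.67×0.8374) = 0.2470.
D = 4.051 × (0.7707 − 0.2470) + 1.03 × 0.2470 = 2.121 + 0.2544 = 2.376 mg/L.

D ≈ 2.38 mg/L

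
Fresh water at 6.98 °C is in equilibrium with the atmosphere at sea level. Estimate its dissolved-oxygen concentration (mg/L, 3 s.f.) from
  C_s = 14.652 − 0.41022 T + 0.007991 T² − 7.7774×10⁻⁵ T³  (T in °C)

C_s ≈ 12.2 mg/L

C_s = 14.652 − 0.41022×6.98 + 0.007991×6.98² − 7.7774×10⁻⁵×6.98³ = 12.15 mg/L.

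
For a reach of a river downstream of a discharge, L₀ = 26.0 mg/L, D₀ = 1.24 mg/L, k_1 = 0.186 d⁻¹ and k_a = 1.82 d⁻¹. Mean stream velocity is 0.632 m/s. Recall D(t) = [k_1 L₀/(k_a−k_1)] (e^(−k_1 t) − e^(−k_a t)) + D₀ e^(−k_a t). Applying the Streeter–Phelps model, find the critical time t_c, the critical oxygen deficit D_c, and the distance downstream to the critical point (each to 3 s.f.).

t_c ≈ 1.06 d; D_c ≈ 2.18 mg/L; x_c ≈ 58.1 km

With k_a/k_1 = 9.785 and 1 − D₀(k_a−k_1)/(k_1 L₀) = 0.5810,
t_c = ln(9.785 × 0.5810) / (1.82 − 0.186) = ln(5.685) / 1.634 = 1.738/1.634 = 1.064 d.
L(t_c) = L₀ e^(−k_1 t_c) = 26.0 × 0.8205 = 21.33 mg/L, and at the critical point k_a D_c = k_1 L, so D_c = (0.186/1.82) × 21.33 = 2.180 mg/L.
x_c = v t_c = 0.632 m/s × 1.064 d × 86400 s/d = 58080 m ≈ 58.1 km.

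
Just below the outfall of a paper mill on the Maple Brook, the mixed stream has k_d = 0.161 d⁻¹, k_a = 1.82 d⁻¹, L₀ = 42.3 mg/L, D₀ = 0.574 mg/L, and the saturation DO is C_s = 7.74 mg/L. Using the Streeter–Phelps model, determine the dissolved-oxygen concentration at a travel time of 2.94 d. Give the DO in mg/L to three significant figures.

DO ≈ 5.20 mg/L

k_d L₀/(k_a−k_d) = 0.161×42.3/(1.82−0.161) = 6.810/1.659 = 4.105 mg/L.
e^(−k_d t) = e^(−0.161×2.940) = 0.6229; e^(−k_a t) = e^(−1.82×2.940) = 0.004744.
D = 4.105 × (0.6229 − 0.004744) + 0.574 × 0.004744 = 2.538 + 0.002723 = 2.540 mg/L.
DO = C_s − D = 7.74 − 2.540 = 5.200 mg/L.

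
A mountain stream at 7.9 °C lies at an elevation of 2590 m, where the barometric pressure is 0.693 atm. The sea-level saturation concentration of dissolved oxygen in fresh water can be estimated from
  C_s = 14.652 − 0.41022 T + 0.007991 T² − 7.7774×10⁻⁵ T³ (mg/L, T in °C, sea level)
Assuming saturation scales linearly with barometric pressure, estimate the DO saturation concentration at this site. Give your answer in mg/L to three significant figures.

C_s ≈ 8.23 mg/L

At sea level: C_s = 14.652 − 0.41022×7.9 + 0.007991×7.9² − 7.7774×10⁻⁵×7.9³ = 11.87 mg/L.
Pressure correction: C_s' = 11.87 × 0.693 = 8.227 mg/L.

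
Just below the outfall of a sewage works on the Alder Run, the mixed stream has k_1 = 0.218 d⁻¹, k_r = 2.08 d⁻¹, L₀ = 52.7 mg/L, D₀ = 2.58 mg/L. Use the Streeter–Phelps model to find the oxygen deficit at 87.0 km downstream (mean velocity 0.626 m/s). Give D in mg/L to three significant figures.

D ≈ 4.22 mg/L

Travel time t = x/v = 87.0 km / (0.626 m/s) = 87000 m / 0.626 m/s = 139000 s = 1.609 d.
k_1 L₀/(k_r−k_1) = 0.218×52.7/(2.08−0.218) = 11.49/1.862 = 6.170 mg/L.
e^(−k_1 t) = e^(−0.218×1.609) = 0.7042; e^(−k_r t) = e^(−2.08×1.609) = 0.03523.
D = 6.170 × (0.7042 − 0.03523) + 2.58 × 0.03523 = 4.128 + 0.09090 = 4.219 mg/L.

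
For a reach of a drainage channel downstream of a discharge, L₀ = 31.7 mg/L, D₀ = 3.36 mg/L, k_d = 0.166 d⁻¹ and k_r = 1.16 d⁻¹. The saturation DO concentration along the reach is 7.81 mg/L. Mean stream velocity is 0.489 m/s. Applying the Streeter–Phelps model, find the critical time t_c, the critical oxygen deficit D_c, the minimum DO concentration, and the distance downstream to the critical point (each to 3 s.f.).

t_c ≈ 0.943 d; D_c ≈ 3.88 mg/L; min DO ≈ 3.93 mg/L; x_c ≈ 39.8 km

At the critical point dD/dt = 0, so k_d L₀ e^(−k_d t) = k_r D. Substituting D(t) from the Streeter–Phelps equation and solving for t gives
t_c = ln[(k_r/k_d)(1 − D₀(k_r−k_d)/(k_d L₀))] / (k_r−k_d).
Here k_r−k_d = 0.9940 d⁻¹ and 1 − D₀(k_r−k_d)/(k_d L₀) = 1 − 3.36×0.9940/(0.166×31.7) = 0.3653, so
t_c = ln(6.988 × 0.3653) / 0.9940 = 0.9372 / 0.9940 = 0.9428 d.
L(t_c) = L₀ e^(−k_d t_c) = 31.7 × 0.8551 = 27.11 mg/L, and at the critical point k_r D_c = k_d L, so D_c = (0.166/1.16) × 27.11 = 3.879 mg/L.
Minimum DO = C_s − D_c = 7.81 − 3.879 = 3.931 mg/L.
x_c = v t_c = 0.489 m/s × 0.9428 d × 86400 s/d = 39830 m ≈ 39.8 km.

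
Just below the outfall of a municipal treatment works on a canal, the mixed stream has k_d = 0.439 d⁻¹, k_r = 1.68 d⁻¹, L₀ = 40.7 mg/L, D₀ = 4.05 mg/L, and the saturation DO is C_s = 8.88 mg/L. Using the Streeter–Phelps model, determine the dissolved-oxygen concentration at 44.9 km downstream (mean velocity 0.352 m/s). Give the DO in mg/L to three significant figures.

DO ≈ 2.22 mg/L

Travel time t = x/v = 44.9 km / (0.352 m/s) = 44900 m / 0.352 m/s = 127600 s = 1.476 d.
k_d L₀/(k_r−k_d) = 0.439×40.7/(1.68−0.439) = 17.87/1.241 = 14.40 mg/L.
e^(−k_d t) = e^(−0.439×1.476) = 0.5230; e^(−k_r t) = e^(−1.68×1.476) = 0.08372.
D = 14.40 × (0.5230 − 0.08372) + 4.05 × 0.08372 = 6.325 + 0.3391 = 6.664 mg/L.
DO = C_s − D = 8.88 − 6.664 = 2.216 mg/L.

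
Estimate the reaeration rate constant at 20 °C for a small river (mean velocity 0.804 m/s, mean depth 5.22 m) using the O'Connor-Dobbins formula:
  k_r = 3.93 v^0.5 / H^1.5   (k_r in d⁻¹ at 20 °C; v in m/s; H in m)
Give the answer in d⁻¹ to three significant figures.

k_r ≈ 0.295 d⁻¹

k_r = 3.93 × 0.804^0.5 / 5.22^1.5 = 3.93 × 0.8967 / 11.93 = 0.2955 d⁻¹.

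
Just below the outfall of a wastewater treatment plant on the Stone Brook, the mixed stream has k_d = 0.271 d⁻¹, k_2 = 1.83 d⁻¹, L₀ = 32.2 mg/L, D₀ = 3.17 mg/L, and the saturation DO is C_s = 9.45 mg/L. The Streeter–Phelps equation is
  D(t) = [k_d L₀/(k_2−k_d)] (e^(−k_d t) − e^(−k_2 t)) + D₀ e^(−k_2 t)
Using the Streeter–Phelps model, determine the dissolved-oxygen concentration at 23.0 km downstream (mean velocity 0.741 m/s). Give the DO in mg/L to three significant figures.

DO ≈ 5.63 mg/L

Travel time t = x/v = 23.0 km / (0.741 m/s) = 23000 m / 0.741 m/s = 31040 s = 0.3592 d.
k_d L₀/(k_2−k_d) = 0.271×32.2/(1.83−0.271) = 8.726/1.559 = 5.597 mg/L.
e^(−k_d t) = e^(−0.271×0.3592) = 0.9072; e^(−k_2 t) = e^(−1.83×0.3592) = 0.5182.
D = 5.597 × (0.9072 − 0.5182) + 3.17 × 0.5182 = 2.178 + 1.643 = 3.820 mg/L.
DO = C_s − D = 9.45 − 3.820 = 5.630 mg/L.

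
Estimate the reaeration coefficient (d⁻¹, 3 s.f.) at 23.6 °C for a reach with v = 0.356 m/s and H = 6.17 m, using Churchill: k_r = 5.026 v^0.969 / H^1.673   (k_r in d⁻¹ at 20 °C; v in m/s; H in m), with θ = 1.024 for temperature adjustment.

k_r(20) = 5.026 × 0.356^0.969 / 6.17^1.673 = 5.026 × 0.3676 / 21.00 = 0.08799 d⁻¹.
k_r(23.6) = 0.08799 × 1.024^(23.6−20) = 0.08799 × 1.089 = 0.09583 d⁻¹.

k_r ≈ 0.0958 d⁻¹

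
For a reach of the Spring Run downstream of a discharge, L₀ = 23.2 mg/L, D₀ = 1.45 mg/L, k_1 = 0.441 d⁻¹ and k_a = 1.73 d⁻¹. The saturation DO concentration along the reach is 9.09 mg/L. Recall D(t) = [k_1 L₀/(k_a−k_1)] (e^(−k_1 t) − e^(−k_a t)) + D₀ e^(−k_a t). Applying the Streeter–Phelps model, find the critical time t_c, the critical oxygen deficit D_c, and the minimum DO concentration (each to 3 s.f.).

t_c ≈ 0.904 d; D_c ≈ 3.97 mg/L; min DO ≈ 5.12 mg/L

At the critical point dD/dt = 0, so k_1 L₀ e^(−k_1 t) = k_a D. Substituting D(t) from the Streeter–Phelps equation and solving for t gives
t_c = ln[(k_a/k_1)(1 − D₀(k_a−k_1)/(k_1 L₀))] / (k_a−k_1).
Here k_a−k_1 = 1.289 d⁻¹ and 1 − D₀(k_a−k_1)/(k_1 L₀) = 1 − 1.45×1.289/(0.441×23.2) = 0.8173, so
t_c = ln(3.923 × 0.8173) / 1.289 = 1.165 / 1.289 = 0.9039 d.
L(t_c) = L₀ e^(−k_1 t_c) = 23.2 × 0.6713 = 15.57 mg/L, and at the critical point k_a D_c = k_1 L, so D_c = (0.441/1.73) × 15.57 = 3.970 mg/L.
Minimum DO = C_s − D_c = 9.09 − 3.970 = 5.120 mg/L.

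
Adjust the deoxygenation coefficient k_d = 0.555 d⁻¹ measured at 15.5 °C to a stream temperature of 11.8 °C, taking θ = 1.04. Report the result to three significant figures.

k_d ≈ 0.480 d⁻¹

k_d(T₂) = k_d(T₁) · θ^(T₂−T₁) = 0.555 × 1.04^(11.8−15.5)
= 0.555 × 1.04^-3.70 = 0.555 × 0.8649 = 0.4800 d⁻¹.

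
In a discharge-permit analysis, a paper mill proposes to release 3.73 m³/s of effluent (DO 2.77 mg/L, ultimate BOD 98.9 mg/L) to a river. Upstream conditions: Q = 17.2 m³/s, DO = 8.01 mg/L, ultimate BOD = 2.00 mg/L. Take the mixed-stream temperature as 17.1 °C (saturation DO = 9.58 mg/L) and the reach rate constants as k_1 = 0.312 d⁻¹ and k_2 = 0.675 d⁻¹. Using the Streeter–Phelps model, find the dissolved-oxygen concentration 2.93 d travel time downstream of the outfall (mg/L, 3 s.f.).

DO ≈ 4.89 mg/L

Mixed DO = (17.2×8.01 + 3.73×2.77)/(17.2+3.73) = 148.1/20.93 = 7.076 mg/L.
Mixed L₀ = (17.2×2.00 + 3.73×98.9)/(20.93) = 403.3/20.93 = 19.27 mg/L.
Initial deficit D₀ = C_s − DO₀ = 9.58 − 7.076 = 2.504 mg/L.
D(2.93) = [0.312×19.27/(0.675−0.312)](e^(−0.312×2.93) − e^(−0.675×2.93)) + 2.504 e^(−0.675×2.93)
= 16.56 × (0.4009 − 0.1384) + 2.504 × 0.1384 = 4.693 mg/L.
DO = 9.58 − 4.693 = 4.887 mg/L.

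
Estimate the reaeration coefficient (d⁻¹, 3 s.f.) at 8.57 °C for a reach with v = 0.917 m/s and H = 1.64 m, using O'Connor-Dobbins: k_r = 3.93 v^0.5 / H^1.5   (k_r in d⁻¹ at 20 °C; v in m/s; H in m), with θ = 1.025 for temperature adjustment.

k_r(20) = 3.93 × 0.917^0.5 / 1.64^1.5 = 3.93 × 0.9576 / 2.100 = 1.792 d⁻¹.
k_r(8.57) = 1.792 × 1.025^(8.57−20) = 1.792 × 0.7541 = 1.351 d⁻¹.

k_r ≈ 1.35 d⁻¹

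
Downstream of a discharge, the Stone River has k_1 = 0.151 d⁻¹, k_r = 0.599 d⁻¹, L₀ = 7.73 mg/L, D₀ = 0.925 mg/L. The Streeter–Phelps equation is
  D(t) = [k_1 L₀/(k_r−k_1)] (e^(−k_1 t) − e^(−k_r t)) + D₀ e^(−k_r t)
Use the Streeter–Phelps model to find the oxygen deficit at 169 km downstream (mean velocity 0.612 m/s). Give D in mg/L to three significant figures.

Travel time t = x/v = 169 km / (0.612 m/s) = 169000 m / 0.612 m/s = 276100 s = 3.196 d.
k_1 L₀/(k_r−k_1) = 0.151×7.73/(0.599−0.151) = 1.167/0.4480 = 2.605 mg/L.
e^(−k_1 t) = e^(−0.151×3.196) = 0.6172; e^(−k_r t) = e^(−0.599×3.196) = 0.1474.
D = 2.605 × (0.6172 − 0.1474) + 0.925 × 0.1474 = 1.224 + 0.1364 = 1.360 mg/L.

D ≈ 1.36 mg/L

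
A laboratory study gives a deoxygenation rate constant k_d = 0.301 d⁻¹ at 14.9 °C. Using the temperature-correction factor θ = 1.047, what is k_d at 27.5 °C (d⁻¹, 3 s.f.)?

k_d(T₂) = k_d(T₁) · θ^(T₂−T₁) = 0.301 × 1.047^(27.5−14.9)
= 0.301 × 1.047^12.6 = 0.301 × 1.784 = 0.5369 d⁻¹.

k_d ≈ 0.537 d⁻¹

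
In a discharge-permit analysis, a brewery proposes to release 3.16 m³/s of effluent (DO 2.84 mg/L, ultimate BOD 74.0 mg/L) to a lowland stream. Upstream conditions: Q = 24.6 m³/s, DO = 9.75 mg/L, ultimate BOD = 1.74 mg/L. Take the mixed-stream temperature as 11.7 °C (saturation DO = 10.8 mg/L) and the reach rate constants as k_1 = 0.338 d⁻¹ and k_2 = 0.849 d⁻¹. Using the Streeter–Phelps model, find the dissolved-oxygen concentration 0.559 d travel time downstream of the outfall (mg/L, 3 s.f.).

DO ≈ 8.30 mg/L

Mixed DO = (24.6×9.75 + 3.16×2.84)/(24.6+3.16) = 248.8/27.76 = 8.963 mg/L.
Mixed L₀ = (24.6×1.74 + 3.16×74.0)/(27.76) = 276.6/27.76 = 9.966 mg/L.
Initial deficit D₀ = C_s − DO₀ = 10.8 − 8.963 = 1.837 mg/L.
D(0.559) = [0.338×9.966/(0.849−0.338)](e^(−0.338×0.559) − e^(−0.849×0.559)) + 1.837 e^(−0.849×0.559)
= 6.592 × (0.8278 − 0.6221) + 1.837 × 0.6221 = 2.498 mg/L.
DO = 10.8 − 2.498 = 8.302 mg/L.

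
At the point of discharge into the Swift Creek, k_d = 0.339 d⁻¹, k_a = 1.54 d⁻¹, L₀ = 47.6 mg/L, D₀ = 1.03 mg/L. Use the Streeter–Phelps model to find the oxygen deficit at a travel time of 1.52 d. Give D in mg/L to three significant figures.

k_d L₀/(k_a−k_d) = 0.339×47.6/(1.54−0.339) = 16.14/1.201 = 13.44 mg/L.
e^(−k_d t) = e^(−0.339×1.520) = 0.5973; e^(−k_a t) = e^(−1.54×1.520) = 0.09625.
D = 13.44 × (0.5973 − 0.09625) + 1.03 × 0.09625 = 6.732 + 0.09914 = 6.832 mg/L.

D ≈ 6.83 mg/L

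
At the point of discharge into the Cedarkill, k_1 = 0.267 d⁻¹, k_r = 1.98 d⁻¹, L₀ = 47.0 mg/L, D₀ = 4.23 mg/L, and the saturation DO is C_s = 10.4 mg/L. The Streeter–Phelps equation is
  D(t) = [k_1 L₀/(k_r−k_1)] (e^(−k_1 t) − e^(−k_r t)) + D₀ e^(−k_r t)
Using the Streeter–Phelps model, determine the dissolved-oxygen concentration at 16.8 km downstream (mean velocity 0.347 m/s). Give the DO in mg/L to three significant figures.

DO ≈ 5.11 mg/L

Travel time t = x/v = 16.8 km / (0.347 m/s) = 16800 m / 0.347 m/s = 48410 s = 0.5604 d.
k_1 L₀/(k_r−k_1) = 0.267×47.0/(1.98−0.267) = 12.55/1.713 = 7.326 mg/L.
e^(−k_1 t) = e^(−0.267×0.5604) = 0.8610; e^(−k_r t) = e^(−1.98×0.5604) = 0.3297.
D = 7.326 × (0.8610 − 0.3297) + 4.23 × 0.3297 = 3.892 + 1.395 = 5.287 mg/L.
DO = C_s − D = 10.4 − 5.287 = 5.113 mg/L.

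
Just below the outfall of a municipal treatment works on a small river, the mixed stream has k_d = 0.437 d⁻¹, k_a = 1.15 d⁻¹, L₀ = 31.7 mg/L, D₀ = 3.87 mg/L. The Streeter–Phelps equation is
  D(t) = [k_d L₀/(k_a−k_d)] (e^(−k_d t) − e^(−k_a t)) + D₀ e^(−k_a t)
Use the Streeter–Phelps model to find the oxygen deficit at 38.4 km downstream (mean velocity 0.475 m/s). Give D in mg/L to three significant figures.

Travel time t = x/v = 38.4 km / (0.475 m/s) = 38400 m / 0.475 m/s = 80840 s = 0.9357 d.
k_d L₀/(k_a−k_d) = 0.437×31.7/(1.15−0.437) = 13.85/0.7130 = 19.43 mg/L.
e^(−k_d t) = e^(−0.437×0.9357) = 0.6644; e^(−k_a t) = e^(−1.15×0.9357) = 0.3409.
D = 19.43 × (0.6644 − 0.3409) + 3.87 × 0.3409 = 6.284 + 1.319 = 7.604 mg/L.

D ≈ 7.60 mg/L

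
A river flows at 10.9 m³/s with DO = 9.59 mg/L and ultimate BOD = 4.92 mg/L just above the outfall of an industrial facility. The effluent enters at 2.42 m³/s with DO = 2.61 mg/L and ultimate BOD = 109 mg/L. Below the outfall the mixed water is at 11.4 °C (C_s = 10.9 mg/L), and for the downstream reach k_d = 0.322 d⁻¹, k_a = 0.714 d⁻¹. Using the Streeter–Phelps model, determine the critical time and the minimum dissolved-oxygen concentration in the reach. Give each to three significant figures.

Mixed DO = (10.9×9.59 + 2.42×2.61)/(10.9+2.42) = 110.8/13.32 = 8.322 mg/L.
Mixed L₀ = (10.9×4.92 + 2.42×109)/(13.32) = 317.4/13.32 = 23.83 mg/L.
Initial deficit D₀ = C_s − DO₀ = 10.9 − 8.322 = 2.578 mg/L.
t_c = (1/0.3920) ln[(0.714/0.322)(1 − 2.578×0.3920/(0.322×23.83))] = 2.551 × ln(1.925) = 1.671 d.
D_c = (0.322/0.714) × 23.83 × e^(−0.322×1.671) = 0.4510 × 23.83 × 0.5838 = 6.274 mg/L.
Minimum DO = 10.9 − 6.274 = 4.626 mg/L.

t_c ≈ 1.67 d; minimum DO ≈ 4.63 mg/L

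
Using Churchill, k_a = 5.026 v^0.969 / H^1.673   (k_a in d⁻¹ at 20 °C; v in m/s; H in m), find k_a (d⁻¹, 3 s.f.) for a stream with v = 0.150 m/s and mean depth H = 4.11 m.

k_a = 5.026 × 0.150^0.969 / 4.11^1.673 = 5.026 × 0.1591 / 10.64 = 0.07514 d⁻¹.

k_a ≈ 0.0751 d⁻¹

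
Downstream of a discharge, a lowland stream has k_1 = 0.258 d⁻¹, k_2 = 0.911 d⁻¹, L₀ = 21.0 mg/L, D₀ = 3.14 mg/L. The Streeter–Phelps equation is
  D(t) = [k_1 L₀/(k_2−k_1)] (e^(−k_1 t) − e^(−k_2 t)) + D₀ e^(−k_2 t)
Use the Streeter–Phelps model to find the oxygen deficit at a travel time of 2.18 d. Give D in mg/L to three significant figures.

k_1 L₀/(k_2−k_1) = 0.258×21.0/(0.911−0.258) = 5.418/0.6530 = 8.297 mg/L.
e^(−k_1 t) = e^(−0.258×2.180) = 0.5698; e^(−k_2 t) = e^(−0.911×2.180) = 0.1372.
D = 8.297 × (0.5698 − 0.1372) + 3.14 × 0.1372 = 3.589 + 0.4310 = 4.020 mg/L.

D ≈ 4.02 mg/L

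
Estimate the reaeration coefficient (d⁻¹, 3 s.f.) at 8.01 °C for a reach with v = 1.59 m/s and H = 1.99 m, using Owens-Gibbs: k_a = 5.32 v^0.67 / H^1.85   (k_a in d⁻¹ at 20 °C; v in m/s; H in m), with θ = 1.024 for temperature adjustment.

k_a ≈ 1.53 d⁻¹

k_a(20) = 5.32 × 1.59^0.67 / 1.99^1.85 = 5.32 × 1.364 / 3.572 = 2.032 d⁻¹.
k_a(8.01) = 2.032 × 1.024^(8.01−20) = 2.032 × 0.7525 = 1.529 d⁻¹.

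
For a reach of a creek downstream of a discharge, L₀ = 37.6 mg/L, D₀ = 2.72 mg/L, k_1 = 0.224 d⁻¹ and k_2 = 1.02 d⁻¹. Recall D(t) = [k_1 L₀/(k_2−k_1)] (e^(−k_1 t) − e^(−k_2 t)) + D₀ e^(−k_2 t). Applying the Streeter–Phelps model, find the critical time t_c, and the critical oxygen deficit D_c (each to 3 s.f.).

t_c ≈ 1.53 d; D_c ≈ 5.86 mg/L

At the critical point dD/dt = 0, so k_1 L₀ e^(−k_1 t) = k_2 D. Substituting D(t) from the Streeter–Phelps equation and solving for t gives
t_c = ln[(k_2/k_1)(1 − D₀(k_2−k_1)/(k_1 L₀))] / (k_2−k_1).
Here k_2−k_1 = 0.7960 d⁻¹ and 1 − D₀(k_2−k_1)/(k_1 L₀) = 1 − 2.72×0.7960/(0.224×37.6) = 0.7429, so
t_c = ln(4.554 × 0.7429) / 0.7960 = 1.219 / 0.7960 = 1.531 d.
D_c = (k_1/k_2) L₀ e^(−k_1 t_c) = (0.224/1.02) × 37.6 × e^(−0.224×1.531) = 0.2196 × 37.6 × 0.7097 = 5.860 mg/L.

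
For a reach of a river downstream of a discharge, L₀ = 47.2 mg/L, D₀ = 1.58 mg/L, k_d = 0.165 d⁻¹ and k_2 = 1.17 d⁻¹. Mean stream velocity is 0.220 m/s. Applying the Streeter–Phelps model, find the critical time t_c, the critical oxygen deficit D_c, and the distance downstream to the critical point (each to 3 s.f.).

t_c ≈ 1.72 d; D_c ≈ 5.01 mg/L; x_c ≈ 32.7 km

With k_2/k_d = 7.091 and 1 − D₀(k_2−k_d)/(k_d L₀) = 0.7961,
t_c = ln(7.091 × 0.7961) / (1.17 − 0.165) = ln(5.645) / 1.005 = 1.731/1.005 = 1.722 d.
L(t_c) = L₀ e^(−k_d t_c) = 47.2 × 0.7526 = 35.52 mg/L, and at the critical point k_2 D_c = k_d L, so D_c = (0.165/1.17) × 35.52 = 5.010 mg/L.
x_c = v t_c = 0.220 m/s × 1.722 d × 86400 s/d = 32740 m ≈ 32.7 km.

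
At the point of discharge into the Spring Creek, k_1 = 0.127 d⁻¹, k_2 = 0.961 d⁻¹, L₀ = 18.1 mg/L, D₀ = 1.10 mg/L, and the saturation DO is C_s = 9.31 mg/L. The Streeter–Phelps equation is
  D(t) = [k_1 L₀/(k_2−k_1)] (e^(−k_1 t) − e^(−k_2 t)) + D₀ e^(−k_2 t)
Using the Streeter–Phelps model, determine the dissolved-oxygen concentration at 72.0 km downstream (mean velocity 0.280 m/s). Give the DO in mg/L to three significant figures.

DO ≈ 7.52 mg/L

Travel time t = x/v = 72.0 km / (0.280 m/s) = 72000 m / 0.280 m/s = 257100 s = 2.976 d.
k_1 L₀/(k_2−k_1) = 0.127×18.1/(0.961−0.127) = 2.299/0.8340 = 2.756 mg/L.
e^(−k_1 t) = e^(−0.127×2.976) = 0.6852; e^(−k_2 t) = e^(−0.961×2.976) = 0.05726.
D = 2.756 × (0.6852 − 0.05726) + 1.10 × 0.05726 = 1.731 + 0.06299 = 1.794 mg/L.
DO = C_s − D = 9.31 − 1.794 = 7.516 mg/L.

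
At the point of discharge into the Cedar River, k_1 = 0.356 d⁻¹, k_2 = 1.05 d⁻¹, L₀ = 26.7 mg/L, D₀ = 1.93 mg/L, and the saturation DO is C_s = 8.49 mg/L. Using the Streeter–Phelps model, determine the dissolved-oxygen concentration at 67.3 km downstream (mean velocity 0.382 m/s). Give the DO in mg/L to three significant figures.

Travel time t = x/v = 67.3 km / (0.382 m/s) = 67300 m / 0.382 m/s = 176200 s = 2.039 d.
k_1 L₀/(k_2−k_1) = 0.356×26.7/(1.05−0.356) = 9.505/0.6940 = 13.70 mg/L.
e^(−k_1 t) = e^(−0.356×2.039) = 0.4839; e^(−k_2 t) = e^(−1.05×2.039) = 0.1175.
D = 13.70 × (0.4839 − 0.1175) + 1.93 × 0.1175 = 5.018 + 0.2268 = 5.244 mg/L.
DO = C_s − D = 8.49 − 5.244 = 3.246 mg/L.

DO ≈ 3.25 mg/L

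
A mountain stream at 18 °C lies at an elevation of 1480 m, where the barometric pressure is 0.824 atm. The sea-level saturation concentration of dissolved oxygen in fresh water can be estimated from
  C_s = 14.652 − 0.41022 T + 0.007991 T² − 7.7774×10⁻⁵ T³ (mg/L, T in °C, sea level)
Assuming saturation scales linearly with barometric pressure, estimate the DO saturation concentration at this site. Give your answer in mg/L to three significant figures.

At sea level: C_s = 14.652 − 0.41022×18 + 0.007991×18² − 7.7774×10⁻⁵×18³ = 9.404 mg/L.
Pressure correction: C_s' = 9.404 × 0.824 = 7.749 mg/L.

C_s ≈ 7.75 mg/L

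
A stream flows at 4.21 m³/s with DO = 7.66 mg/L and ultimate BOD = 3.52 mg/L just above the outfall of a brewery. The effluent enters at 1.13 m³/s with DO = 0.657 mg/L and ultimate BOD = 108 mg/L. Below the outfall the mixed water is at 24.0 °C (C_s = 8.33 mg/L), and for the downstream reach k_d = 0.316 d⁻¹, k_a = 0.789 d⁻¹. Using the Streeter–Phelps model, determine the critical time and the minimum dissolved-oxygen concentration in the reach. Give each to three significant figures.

Mixed DO = (4.21×7.66 + 1.13×0.657)/(4.21+1.13) = 32.99/5.340 = 6.178 mg/L.
Mixed L₀ = (4.21×3.52 + 1.13×108)/(5.340) = 136.9/5.340 = 25.63 mg/L.
Initial deficit D₀ = C_s − DO₀ = 8.33 − 6.178 = 2.152 mg/L.
t_c = (1/0.4730) ln[(0.789/0.316)(1 − 2.152×0.4730/(0.316×25.63))] = 2.114 × ln(2.183) = 1.651 d.
D_c = (0.316/0.789) × 25.63 × e^(−0.316×1.651) = 0.4005 × 25.63 × 0.5936 = 6.093 mg/L.
Minimum DO = 8.33 − 6.093 = 2.237 mg/L.

t_c ≈ 1.65 d; minimum DO ≈ 2.24 mg/L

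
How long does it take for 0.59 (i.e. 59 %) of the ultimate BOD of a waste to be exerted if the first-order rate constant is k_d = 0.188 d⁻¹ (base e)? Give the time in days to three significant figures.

t ≈ 4.74 d

y/L₀ = 1 − e^(−k_d t) = 0.59 ⇒ e^(−k_d t) = 0.410
t = −ln(0.410) / 0.188 = 0.8916 / 0.188 = 4.743 d.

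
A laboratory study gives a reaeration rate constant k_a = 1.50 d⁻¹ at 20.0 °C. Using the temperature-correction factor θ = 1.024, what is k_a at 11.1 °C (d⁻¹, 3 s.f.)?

k_a(T₂) = k_a(T₁) · θ^(T₂−T₁) = 1.50 × 1.024^(11.1−20.0)
= 1.50 × 1.024^-8.90 = 1.50 × 0.8097 = 1.215 d⁻¹.

k_a ≈ 1.21 d⁻¹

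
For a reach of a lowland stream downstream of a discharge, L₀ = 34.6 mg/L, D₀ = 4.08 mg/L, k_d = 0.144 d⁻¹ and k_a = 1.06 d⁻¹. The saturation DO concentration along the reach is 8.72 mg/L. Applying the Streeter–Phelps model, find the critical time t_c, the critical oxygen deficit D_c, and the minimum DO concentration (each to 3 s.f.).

t_c = [1/(k_a−k_d)] ln[(k_a/k_d)(1 − D₀(k_a−k_d)/(k_d L₀))]
= [1/(1.06−0.144)] ln[(1.06/0.144)(1 − 4.08×0.9160/(0.144×34.6))]
= (1/0.9160) ln[7.361 × 0.2499] = 1.092 × ln(1.840) = 1.092 × 0.6095 = 0.6654 d.
D_c = (k_d/k_a) L₀ e^(−k_d t_c) = (0.144/1.06) × 34.6 × e^(−0.144×0.6654) = 0.1358 × 34.6 × 0.9086 = 4.271 mg/L.
Minimum DO = C_s − D_c = 8.72 − 4.271 = 4.449 mg/L.

t_c ≈ 0.665 d; D_c ≈ 4.27 mg/L; min DO ≈ 4.45 mg/L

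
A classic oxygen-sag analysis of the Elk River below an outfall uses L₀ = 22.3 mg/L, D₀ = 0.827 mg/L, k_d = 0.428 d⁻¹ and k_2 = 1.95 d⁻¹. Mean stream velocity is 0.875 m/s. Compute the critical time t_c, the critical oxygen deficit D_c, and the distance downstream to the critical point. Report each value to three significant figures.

t_c ≈ 0.903 d; D_c ≈ 3.32 mg/L; x_c ≈ 68.3 km

With k_2/k_d = 4.556 and 1 − D₀(k_2−k_d)/(k_d L₀) = 0.8681,
t_c = ln(4.556 × 0.8681) / (1.95 − 0.428) = ln(3.955) / 1.522 = 1.375/1.522 = 0.9034 d.
L(t_c) = L₀ e^(−k_d t_c) = 22.3 × 0.6793 = 15.15 mg/L, and at the critical point k_2 D_c = k_d L, so D_c = (0.428/1.95) × 15.15 = 3.325 mg/L.
x_c = v t_c = 0.875 m/s × 0.9034 d × 86400 s/d = 68300 m ≈ 68.3 km.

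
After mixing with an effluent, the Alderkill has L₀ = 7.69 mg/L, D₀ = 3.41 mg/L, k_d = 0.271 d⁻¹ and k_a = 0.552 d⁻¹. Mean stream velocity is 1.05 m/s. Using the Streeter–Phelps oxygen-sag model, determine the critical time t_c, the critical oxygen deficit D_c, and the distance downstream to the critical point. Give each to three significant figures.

With k_a/k_d = 2.037 and 1 − D₀(k_a−k_d)/(k_d L₀) = 0.5402,
t_c = ln(2.037 × 0.5402) / (0.552 − 0.271) = ln(1.100) / 0.2810 = 0.09562/0.2810 = 0.3403 d.
L(t_c) = L₀ e^(−k_d t_c) = 7.69 × 0.9119 = 7.013 mg/L, and at the critical point k_a D_c = k_d L, so D_c = (0.271/0.552) × 7.013 = 3.443 mg/L.
x_c = v t_c = 1.05 m/s × 0.3403 d × 86400 s/d = 30870 m ≈ 30.9 km.

t_c ≈ 0.340 d; D_c ≈ 3.44 mg/L; x_c ≈ 30.9 km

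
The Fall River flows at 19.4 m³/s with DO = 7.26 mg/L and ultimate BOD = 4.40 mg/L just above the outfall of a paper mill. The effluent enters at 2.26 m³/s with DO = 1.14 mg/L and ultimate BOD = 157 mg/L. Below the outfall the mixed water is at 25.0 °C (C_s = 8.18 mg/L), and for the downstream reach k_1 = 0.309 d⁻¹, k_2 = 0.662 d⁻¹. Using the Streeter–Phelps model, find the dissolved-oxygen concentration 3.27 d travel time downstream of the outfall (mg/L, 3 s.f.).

Mixed DO = (19.4×7.26 + 2.26×1.14)/(19.4+2.26) = 143.4/21.66 = 6.621 mg/L.
Mixed L₀ = (19.4×4.40 + 2.26×157)/(21.66) = 440.2/21.66 = 20.32 mg/L.
Initial deficit D₀ = C_s − DO₀ = 8.18 − 6.621 = 1.559 mg/L.
D(3.27) = [0.309×20.32/(0.662−0.309)](e^(−0.309×3.27) − e^(−0.662×3.27)) + 1.559 e^(−0.662×3.27)
= 17.79 × (0.3641 − 0.1148) + 1.559 × 0.1148 = 4.613 mg/L.
DO = 8.18 − 4.613 = 3.567 mg/L.

DO ≈ 3.57 mg/L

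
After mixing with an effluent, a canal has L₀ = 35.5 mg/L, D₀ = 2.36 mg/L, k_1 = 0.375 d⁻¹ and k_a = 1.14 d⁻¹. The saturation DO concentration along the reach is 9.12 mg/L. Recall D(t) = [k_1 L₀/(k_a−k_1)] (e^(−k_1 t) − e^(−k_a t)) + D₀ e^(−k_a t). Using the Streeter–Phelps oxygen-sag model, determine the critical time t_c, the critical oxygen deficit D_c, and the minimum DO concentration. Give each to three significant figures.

t_c ≈ 1.26 d; D_c ≈ 7.27 mg/L; min DO ≈ 1.85 mg/L

t_c = [1/(k_a−k_1)] ln[(k_a/k_1)(1 − D₀(k_a−k_1)/(k_1 L₀))]
= [1/(1.14−0.375)] ln[(1.14/0.375)(1 − 2.36×0.7650/(0.375×35.5))]
= (1/0.7650) ln[3.040 × 0.8644] = 1.307 × ln(2.628) = 1.307 × 0.9661 = 1.263 d.
L(t_c) = L₀ e^(−k_1 t_c) = 35.5 × 0.6228 = 22.11 mg/L, and at the critical point k_a D_c = k_1 L, so D_c = (0.375/1.14) × 22.11 = 7.272 mg/L.
Minimum DO = C_s − D_c = 9.12 − 7.272 = 1.848 mg/L.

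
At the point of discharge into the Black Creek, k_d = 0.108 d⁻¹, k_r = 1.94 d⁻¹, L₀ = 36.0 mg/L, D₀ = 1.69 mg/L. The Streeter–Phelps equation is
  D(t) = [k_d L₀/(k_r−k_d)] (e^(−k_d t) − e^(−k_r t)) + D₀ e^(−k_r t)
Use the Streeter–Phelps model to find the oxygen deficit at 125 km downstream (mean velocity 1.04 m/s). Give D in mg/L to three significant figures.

D ≈ 1.80 mg/L

Travel time t = x/v = 125 km / (1.04 m/s) = 125000 m / 1.04 m/s = 120200 s = 1.391 d.
k_d L₀/(k_r−k_d) = 0.108×36.0/(1.94−0.108) = 3.888/1.832 = 2.122 mg/L.
e^(−k_d t) = e^(−0.108×1.391) = 0.8605; e^(−k_r t) = e^(−1.94×1.391) = 0.06729.
D = 2.122 × (0.8605 − 0.06729) + 1.69 × 0.06729 = 1.683 + 0.1137 = 1.797 mg/L.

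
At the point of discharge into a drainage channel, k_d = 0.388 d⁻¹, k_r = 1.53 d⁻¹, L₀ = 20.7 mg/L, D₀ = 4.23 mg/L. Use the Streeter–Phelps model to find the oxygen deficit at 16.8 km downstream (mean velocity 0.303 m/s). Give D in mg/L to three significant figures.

D ≈ 4.43 mg/L

Travel time t = x/v = 16.8 km / (0.303 m/s) = 16800 m / 0.303 m/s = 55450 s = 0.6417 d.
k_d L₀/(k_r−k_d) = 0.388×20.7/(1.53−0.388) = 8.032/1.142 = 7.033 mg/L.
e^(−k_d t) = e^(−0.388×0.6417) = 0.7796; e^(−k_r t) = e^(−1.53×0.6417) = 0.3746.
D = 7.033 × (0.7796 − 0.3746) + 4.23 × 0.3746 = 2.848 + 1.585 = 4.433 mg/L.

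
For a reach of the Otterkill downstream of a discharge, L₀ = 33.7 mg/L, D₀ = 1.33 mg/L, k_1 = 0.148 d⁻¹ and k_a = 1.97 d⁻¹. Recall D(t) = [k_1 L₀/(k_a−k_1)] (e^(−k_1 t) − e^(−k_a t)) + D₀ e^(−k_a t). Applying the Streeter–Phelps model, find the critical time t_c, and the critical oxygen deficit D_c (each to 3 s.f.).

At the critical point dD/dt = 0, so k_1 L₀ e^(−k_1 t) = k_a D. Substituting D(t) from the Streeter–Phelps equation and solving for t gives
t_c = ln[(k_a/k_1)(1 − D₀(k_a−k_1)/(k_1 L₀))] / (k_a−k_1).
Here k_a−k_1 = 1.822 d⁻¹ and 1 − D₀(k_a−k_1)/(k_1 L₀) = 1 − 1.33×1.822/(0.148×33.7) = 0.5141, so
t_c = ln(13.31 × 0.5141) / 1.822 = 1.923 / 1.822 = 1.056 d.
L(t_c) = L₀ e^(−k_1 t_c) = 33.7 × 0.8554 = 28.83 mg/L, and at the critical point k_a D_c = k_1 L, so D_c = (0.148/1.97) × 28.83 = 2.166 mg/L.

t_c ≈ 1.06 d; D_c ≈ 2.17 mg/L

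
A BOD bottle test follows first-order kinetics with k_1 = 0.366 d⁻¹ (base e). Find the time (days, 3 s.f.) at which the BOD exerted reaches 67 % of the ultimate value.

y/L₀ = 1 − e^(−k_1 t) = 0.67 ⇒ e^(−k_1 t) = 0.330
t = −ln(0.330) / 0.366 = 1.109 / 0.366 = 3.029 d.

t ≈ 3.03 d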